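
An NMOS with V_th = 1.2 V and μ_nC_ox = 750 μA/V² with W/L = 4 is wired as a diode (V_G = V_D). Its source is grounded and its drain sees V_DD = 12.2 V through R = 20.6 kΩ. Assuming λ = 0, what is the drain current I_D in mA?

With gate tied to drain, V_GS = V_DS ≥ V_GS − V_th, so the device is in saturation.
k_n = μ_nC_ox · (W/L) = 3 mA/V².
KCL at the drain: ½ k_n (V_GS − V_th)² = (V_DD − V_GS)/R.
Let x = V_GS − 1.2. Then 30.9 x² + x − 11 = 0, giving x = 0.581 V (positive root), so V_GS = 1.78 V.
I_D = (V_DD − V_GS)/R = (12.2 − 1.78) / 20.6 = 0.506 mA.

I_D = 0.506 mA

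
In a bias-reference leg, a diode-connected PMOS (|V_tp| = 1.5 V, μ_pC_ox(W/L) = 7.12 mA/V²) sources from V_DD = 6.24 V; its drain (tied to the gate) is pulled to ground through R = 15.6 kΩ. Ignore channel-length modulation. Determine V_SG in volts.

With gate tied to drain, V_SG = V_SD ≥ V_SG − |V_tp|, so the device is in saturation.
KCL at the drain: ½ k_p (V_SG − |V_tp|)² = (V_DD − V_SG)/R.
Let x = V_SG − 1.5. Then 55.5 x² + x − 4.74 = 0, giving x = 0.283 V (positive root), so V_SG = 1.78 V.
I_D = (V_DD − V_SG)/R = (6.24 − 1.78) / 15.6 = 0.286 mA.

V_SG = 1.78 V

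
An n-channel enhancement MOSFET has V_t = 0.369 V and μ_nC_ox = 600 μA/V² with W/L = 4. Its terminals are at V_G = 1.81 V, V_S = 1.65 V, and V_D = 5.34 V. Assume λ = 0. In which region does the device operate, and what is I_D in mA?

Cutoff; I_D = 0 mA

V_GS = V_G − V_S = 1.81 − 1.65 = 0.16 V; V_DS = V_D − V_S = 5.34 − 1.65 = 3.69 V.
V_GS = 0.16 V < V_t = 0.369 V, so the transistor is in cutoff.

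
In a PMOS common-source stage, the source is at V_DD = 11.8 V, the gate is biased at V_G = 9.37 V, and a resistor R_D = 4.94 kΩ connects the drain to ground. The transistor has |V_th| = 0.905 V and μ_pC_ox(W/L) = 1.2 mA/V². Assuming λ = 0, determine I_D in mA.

V_SG = V_DD − V_G = 11.8 − 9.37 = 2.43 V, so V_ov = 2.43 − 0.905 = 1.53 V.
Assume saturation: I_D = ½ k_p V_ov² = 0.5 × 1.2 × 1.53² = 1.4 mA, giving V_SD = V_DD − I_D R_D = 11.8 − 1.4 × 4.94 = 4.91 V.
V_SD = 4.91 V ≥ V_ov = 1.53 V, confirming saturation.

I_D = 1.40 mA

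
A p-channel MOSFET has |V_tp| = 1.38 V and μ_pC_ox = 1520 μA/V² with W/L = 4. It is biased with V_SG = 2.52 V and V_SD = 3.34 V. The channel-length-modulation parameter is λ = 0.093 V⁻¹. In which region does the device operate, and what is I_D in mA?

Saturation; I_D = 5.18 mA

k_p = μ_pC_ox · (W/L) = 6.08 mA/V².
V_ov = V_SG − |V_tp| = 2.52 − 1.38 = 1.14 V.
Since V_SD = 3.34 V ≥ V_ov = 1.14 V, the device is in saturation.
I_D = ½ k_p V_ov² (1 + λ V_SD) = 0.5 × 6.08 × 1.14² × (1 + 0.093 × 3.34) = 5.18 mA.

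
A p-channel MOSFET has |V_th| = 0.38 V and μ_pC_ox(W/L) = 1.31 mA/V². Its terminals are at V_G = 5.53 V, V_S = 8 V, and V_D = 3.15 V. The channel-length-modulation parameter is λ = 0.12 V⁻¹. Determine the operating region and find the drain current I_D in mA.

V_SG = V_S − V_G = 8 − 5.53 = 2.47 V; V_SD = V_S − V_D = 8 − 3.15 = 4.85 V.
V_ov = V_SG − |V_th| = 2.47 − 0.38 = 2.09 V.
Since V_SD = 4.85 V ≥ V_ov = 2.09 V, the device is in saturation.
I_D = ½ k_p V_ov² (1 + λ V_SD) = 0.5 × 1.31 × 2.09² × (1 + 0.12 × 4.85) = 4.53 mA.

Saturation; I_D = 4.53 mA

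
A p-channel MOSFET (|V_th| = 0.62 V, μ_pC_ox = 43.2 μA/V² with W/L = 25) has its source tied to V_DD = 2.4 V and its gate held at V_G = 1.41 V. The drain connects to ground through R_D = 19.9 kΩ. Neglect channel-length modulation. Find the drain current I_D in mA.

I_D = 0.0739 mA

V_SG = V_DD − V_G = 2.4 − 1.41 = 0.99 V, so V_ov = 0.99 − 0.62 = 0.37 V.
k_p = μ_pC_ox · (W/L) = 1.08 mA/V².
Assume saturation: I_D = ½ k_p V_ov² = 0.5 × 1.08 × 0.37² = 0.0739 mA, giving V_SD = V_DD − I_D R_D = 2.4 − 0.0739 × 19.9 = 0.929 V.
V_SD = 0.929 V ≥ V_ov = 0.37 V, confirming saturation.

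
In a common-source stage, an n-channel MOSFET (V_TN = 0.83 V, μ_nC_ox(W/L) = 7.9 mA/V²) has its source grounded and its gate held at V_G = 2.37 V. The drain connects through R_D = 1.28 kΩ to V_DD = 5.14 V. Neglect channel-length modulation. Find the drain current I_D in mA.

I_D = 3.74 mA

V_GS = V_G = 2.37 V, so V_ov = 2.37 − 0.83 = 1.54 V.
Assume saturation: I_D = ½ k_n V_ov² = 0.5 × 7.9 × 1.54² = 9.37 mA, giving V_DS = V_DD − I_D R_D = 5.14 − 9.37 × 1.28 = -6.85 V.
But -6.85 V < V_ov = 1.54 V, so the device is actually in triode.
In triode I_D = k_n[V_ov V_DS − ½ V_DS²] and I_D = (V_DD − V_DS)/R_D. Equating: 5.06 V_DS² − 16.57 V_DS + 5.14 = 0, giving V_DS = 0.347 V (the root below V_ov).
I_D = (5.14 − 0.347) / 1.28 = 3.74 mA.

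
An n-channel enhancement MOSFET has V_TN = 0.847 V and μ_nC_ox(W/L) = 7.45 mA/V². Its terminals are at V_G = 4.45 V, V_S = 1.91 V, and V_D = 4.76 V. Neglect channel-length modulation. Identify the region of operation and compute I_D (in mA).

V_GS = V_G − V_S = 4.45 − 1.91 = 2.54 V; V_DS = V_D − V_S = 4.76 − 1.91 = 2.85 V.
V_ov = V_GS − V_TN = 2.54 − 0.847 = 1.69 V.
Since V_DS = 2.85 V ≥ V_ov = 1.69 V, the device is in saturation.
I_D = ½ k_n V_ov² = 0.5 × 7.45 × 1.69² = 10.7 mA.

Saturation; I_D = 10.7 mA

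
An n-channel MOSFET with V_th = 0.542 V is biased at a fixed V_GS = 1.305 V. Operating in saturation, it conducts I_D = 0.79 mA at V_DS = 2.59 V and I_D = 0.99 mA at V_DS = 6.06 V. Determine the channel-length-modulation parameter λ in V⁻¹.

λ = 0.0900 V⁻¹

With V_GS fixed, I_D ∝ (1 + λ V_DS) in saturation, so I_D2/I_D1 = (1 + λ V_DS2)/(1 + λ V_DS1).
0.99/0.79 = 1.253 = (1 + 6.06 λ)/(1 + 2.59 λ).
Solving: λ (I_D1 V_DS2 − I_D2 V_DS1) = I_D2 − I_D1, so λ = (0.99 − 0.79) / (0.79 × 6.06 − 0.99 × 2.59) = 0.2 / 2.22 = 0.09 V⁻¹.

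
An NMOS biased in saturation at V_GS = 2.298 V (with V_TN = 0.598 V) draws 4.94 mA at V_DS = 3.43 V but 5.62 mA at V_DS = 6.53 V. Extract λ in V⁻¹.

With V_GS fixed, I_D ∝ (1 + λ V_DS) in saturation, so I_D2/I_D1 = (1 + λ V_DS2)/(1 + λ V_DS1).
5.62/4.94 = 1.138 = (1 + 6.53 λ)/(1 + 3.43 λ).
Solving: λ (I_D1 V_DS2 − I_D2 V_DS1) = I_D2 − I_D1, so λ = (5.62 − 4.94) / (4.94 × 6.53 − 5.62 × 3.43) = 0.68 / 13 = 0.0524 V⁻¹.

λ = 0.0524 V⁻¹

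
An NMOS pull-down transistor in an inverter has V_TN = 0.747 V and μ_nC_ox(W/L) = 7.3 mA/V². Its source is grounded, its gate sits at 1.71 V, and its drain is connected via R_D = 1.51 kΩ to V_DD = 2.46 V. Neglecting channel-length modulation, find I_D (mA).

I_D = 1.47 mA

V_GS = V_G = 1.71 V, so V_ov = 1.71 − 0.747 = 0.963 V.
Assume saturation: I_D = ½ k_n V_ov² = 0.5 × 7.3 × 0.963² = 3.38 mA, giving V_DS = V_DD − I_D R_D = 2.46 − 3.38 × 1.51 = -2.65 V.
But -2.65 V < V_ov = 0.963 V, so the device is actually in triode.
In triode I_D = k_n[V_ov V_DS − ½ V_DS²] and I_D = (V_DD − V_DS)/R_D. Equating: 5.51 V_DS² − 11.62 V_DS + 2.46 = 0, giving V_DS = 0.239 V (the root below V_ov).
I_D = (2.46 − 0.239) / 1.51 = 1.47 mA.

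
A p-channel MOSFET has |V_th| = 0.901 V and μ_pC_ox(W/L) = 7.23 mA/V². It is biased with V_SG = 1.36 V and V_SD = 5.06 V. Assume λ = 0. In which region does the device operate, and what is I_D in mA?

V_ov = V_SG − |V_th| = 1.36 − 0.901 = 0.459 V.
Since V_SD = 5.06 V ≥ V_ov = 0.459 V, the device is in saturation.
I_D = ½ k_p V_ov² = 0.5 × 7.23 × 0.459² = 0.762 mA.

Saturation; I_D = 0.762 mA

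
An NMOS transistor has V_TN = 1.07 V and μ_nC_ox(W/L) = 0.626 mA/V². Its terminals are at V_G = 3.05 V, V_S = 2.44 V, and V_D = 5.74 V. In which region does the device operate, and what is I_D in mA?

V_GS = V_G − V_S = 3.05 − 2.44 = 0.61 V; V_DS = V_D − V_S = 5.74 − 2.44 = 3.3 V.
V_GS = 0.61 V < V_TN = 1.07 V, so the transistor is in cutoff.

Cutoff; I_D = 0 mA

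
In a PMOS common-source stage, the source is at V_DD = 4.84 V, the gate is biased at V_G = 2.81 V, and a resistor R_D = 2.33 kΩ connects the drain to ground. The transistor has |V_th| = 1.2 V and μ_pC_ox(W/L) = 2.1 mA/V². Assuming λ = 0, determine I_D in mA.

V_SG = V_DD − V_G = 4.84 − 2.81 = 2.03 V, so V_ov = 2.03 − 1.2 = 0.83 V.
Assume saturation: I_D = ½ k_p V_ov² = 0.5 × 2.1 × 0.83² = 0.723 mA, giving V_SD = V_DD − I_D R_D = 4.84 − 0.723 × 2.33 = 3.15 V.
V_SD = 3.15 V ≥ V_ov = 0.83 V, confirming saturation.

I_D = 0.723 mA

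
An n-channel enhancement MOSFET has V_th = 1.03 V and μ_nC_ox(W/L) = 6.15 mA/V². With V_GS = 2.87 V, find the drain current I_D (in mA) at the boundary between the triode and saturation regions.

At the boundary V_DS = V_ov = V_GS − V_th = 2.87 − 1.03 = 1.84 V.
I_D = ½ k_n V_ov² = 0.5 × 6.15 × 1.84² = 10.4 mA.

I_D = 10.4 mA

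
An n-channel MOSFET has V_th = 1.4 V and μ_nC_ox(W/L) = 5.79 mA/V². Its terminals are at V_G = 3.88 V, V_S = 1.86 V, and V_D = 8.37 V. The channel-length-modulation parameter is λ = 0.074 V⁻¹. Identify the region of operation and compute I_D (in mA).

Saturation; I_D = 1.65 mA

V_GS = V_G − V_S = 3.88 − 1.86 = 2.02 V; V_DS = V_D − V_S = 8.37 − 1.86 = 6.51 V.
V_ov = V_GS − V_th = 2.02 − 1.4 = 0.62 V.
Since V_DS = 6.51 V ≥ V_ov = 0.62 V, the device is in saturation.
I_D = ½ k_n V_ov² (1 + λ V_DS) = 0.5 × 5.79 × 0.62² × (1 + 0.074 × 6.51) = 1.65 mA.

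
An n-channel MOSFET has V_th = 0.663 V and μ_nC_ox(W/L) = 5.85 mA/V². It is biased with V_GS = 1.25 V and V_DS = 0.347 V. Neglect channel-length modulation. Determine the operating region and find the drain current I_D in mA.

Triode; I_D = 0.839 mA

V_ov = V_GS − V_th = 1.25 − 0.663 = 0.587 V.
Since V_DS = 0.347 V < V_ov = 0.587 V, the device is in the triode region.
I_D = k_n [V_ov · V_DS − ½ V_DS²] = 5.85 × [0.587 × 0.347 − 0.5 × 0.347²] = 0.839 mA.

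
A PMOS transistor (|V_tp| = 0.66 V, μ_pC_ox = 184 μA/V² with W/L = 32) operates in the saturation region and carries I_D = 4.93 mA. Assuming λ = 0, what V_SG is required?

k_p = μ_pC_ox · (W/L) = 5.888 mA/V².
In saturation I_D = ½ k_p (V_SG − |V_tp|)², so V_SG − |V_tp| = √(2 I_D / k_p) = √(2 × 4.93 / 5.888) = 1.29 V.
V_SG = 0.66 + 1.29 = 1.95 V.

V_SG = 1.95 V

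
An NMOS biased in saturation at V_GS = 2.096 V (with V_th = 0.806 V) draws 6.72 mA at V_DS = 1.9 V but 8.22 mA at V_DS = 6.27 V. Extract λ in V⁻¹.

λ = 0.0566 V⁻¹

With V_GS fixed, I_D ∝ (1 + λ V_DS) in saturation, so I_D2/I_D1 = (1 + λ V_DS2)/(1 + λ V_DS1).
8.22/6.72 = 1.223 = (1 + 6.27 λ)/(1 + 1.9 λ).
Solving: λ (I_D1 V_DS2 − I_D2 V_DS1) = I_D2 − I_D1, so λ = (8.22 − 6.72) / (6.72 × 6.27 − 8.22 × 1.9) = 1.5 / 26.5 = 0.0566 V⁻¹.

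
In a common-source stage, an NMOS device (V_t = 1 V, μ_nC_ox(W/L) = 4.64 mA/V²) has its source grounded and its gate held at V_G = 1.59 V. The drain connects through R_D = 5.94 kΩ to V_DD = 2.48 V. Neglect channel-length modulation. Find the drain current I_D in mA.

I_D = 0.390 mA

V_GS = V_G = 1.59 V, so V_ov = 1.59 − 1 = 0.59 V.
Assume saturation: I_D = ½ k_n V_ov² = 0.5 × 4.64 × 0.59² = 0.808 mA, giving V_DS = V_DD − I_D R_D = 2.48 − 0.808 × 5.94 = -2.32 V.
But -2.32 V < V_ov = 0.59 V, so the device is actually in triode.
In triode I_D = k_n[V_ov V_DS − ½ V_DS²] and I_D = (V_DD − V_DS)/R_D. Equating: 13.8 V_DS² − 17.26 V_DS + 2.48 = 0, giving V_DS = 0.166 V (the root below V_ov).
I_D = (2.48 − 0.166) / 5.94 = 0.39 mA.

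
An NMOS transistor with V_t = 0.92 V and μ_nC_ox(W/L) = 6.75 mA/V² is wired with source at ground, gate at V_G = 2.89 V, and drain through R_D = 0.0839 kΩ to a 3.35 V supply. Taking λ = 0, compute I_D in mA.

V_GS = V_G = 2.89 V, so V_ov = 2.89 − 0.92 = 1.97 V.
Assume saturation: I_D = ½ k_n V_ov² = 0.5 × 6.75 × 1.97² = 13.1 mA, giving V_DS = V_DD − I_D R_D = 3.35 − 13.1 × 0.0839 = 2.25 V.
V_DS = 2.25 V ≥ V_ov = 1.97 V, confirming saturation.

I_D = 13.1 mA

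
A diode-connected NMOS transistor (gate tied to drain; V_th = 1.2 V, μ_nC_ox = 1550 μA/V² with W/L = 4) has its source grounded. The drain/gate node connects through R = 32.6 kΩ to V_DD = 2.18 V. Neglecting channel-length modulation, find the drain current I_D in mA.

I_D = 0.0272 mA

With gate tied to drain, V_GS = V_DS ≥ V_GS − V_th, so the device is in saturation.
k_n = μ_nC_ox · (W/L) = 6.2 mA/V².
KCL at the drain: ½ k_n (V_GS − V_th)² = (V_DD − V_GS)/R.
Let x = V_GS − 1.2. Then 101 x² + x − 0.98 = 0, giving x = 0.0937 V (positive root), so V_GS = 1.29 V.
I_D = (V_DD − V_GS)/R = (2.18 − 1.29) / 32.6 = 0.0272 mA.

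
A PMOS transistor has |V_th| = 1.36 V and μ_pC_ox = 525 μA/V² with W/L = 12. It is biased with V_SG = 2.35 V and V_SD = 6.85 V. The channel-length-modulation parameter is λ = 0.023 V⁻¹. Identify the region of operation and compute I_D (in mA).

k_p = μ_pC_ox · (W/L) = 6.3 mA/V².
V_ov = V_SG − |V_th| = 2.35 − 1.36 = 0.99 V.
Since V_SD = 6.85 V ≥ V_ov = 0.99 V, the device is in saturation.
I_D = ½ k_p V_ov² (1 + λ V_SD) = 0.5 × 6.3 × 0.99² × (1 + 0.023 × 6.85) = 3.57 mA.

Saturation; I_D = 3.57 mA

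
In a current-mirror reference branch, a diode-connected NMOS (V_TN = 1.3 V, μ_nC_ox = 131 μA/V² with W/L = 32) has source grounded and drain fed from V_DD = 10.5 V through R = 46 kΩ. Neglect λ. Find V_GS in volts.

With gate tied to drain, V_GS = V_DS ≥ V_GS − V_TN, so the device is in saturation.
k_n = μ_nC_ox · (W/L) = 4.192 mA/V².
KCL at the drain: ½ k_n (V_GS − V_TN)² = (V_DD − V_GS)/R.
Let x = V_GS − 1.3. Then 96.4 x² + x − 9.2 = 0, giving x = 0.304 V (positive root), so V_GS = 1.6 V.
I_D = (V_DD − V_GS)/R = (10.5 − 1.6) / 46 = 0.193 mA.

V_GS = 1.60 V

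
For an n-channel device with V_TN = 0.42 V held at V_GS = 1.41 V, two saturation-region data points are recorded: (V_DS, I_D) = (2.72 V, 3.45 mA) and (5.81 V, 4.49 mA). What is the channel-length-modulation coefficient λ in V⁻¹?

With V_GS fixed, I_D ∝ (1 + λ V_DS) in saturation, so I_D2/I_D1 = (1 + λ V_DS2)/(1 + λ V_DS1).
4.49/3.45 = 1.301 = (1 + 5.81 λ)/(1 + 2.72 λ).
Solving: λ (I_D1 V_DS2 − I_D2 V_DS1) = I_D2 − I_D1, so λ = (4.49 − 3.45) / (3.45 × 5.81 − 4.49 × 2.72) = 1.04 / 7.83 = 0.133 V⁻¹.

λ = 0.133 V⁻¹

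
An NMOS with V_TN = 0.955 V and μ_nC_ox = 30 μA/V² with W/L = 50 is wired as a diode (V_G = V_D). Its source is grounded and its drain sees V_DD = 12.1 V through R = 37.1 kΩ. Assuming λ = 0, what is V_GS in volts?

With gate tied to drain, V_GS = V_DS ≥ V_GS − V_TN, so the device is in saturation.
k_n = μ_nC_ox · (W/L) = 1.5 mA/V².
KCL at the drain: ½ k_n (V_GS − V_TN)² = (V_DD − V_GS)/R.
Let x = V_GS − 0.955. Then 27.8 x² + x − 11.14 = 0, giving x = 0.615 V (positive root), so V_GS = 1.57 V.
I_D = (V_DD − V_GS)/R = (12.1 − 1.57) / 37.1 = 0.284 mA.

V_GS = 1.57 V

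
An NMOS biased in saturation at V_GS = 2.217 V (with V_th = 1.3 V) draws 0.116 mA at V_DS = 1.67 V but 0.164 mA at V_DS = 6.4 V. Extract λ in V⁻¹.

λ = 0.102 V⁻¹

With V_GS fixed, I_D ∝ (1 + λ V_DS) in saturation, so I_D2/I_D1 = (1 + λ V_DS2)/(1 + λ V_DS1).
0.164/0.116 = 1.414 = (1 + 6.4 λ)/(1 + 1.67 λ).
Solving: λ (I_D1 V_DS2 − I_D2 V_DS1) = I_D2 − I_D1, so λ = (0.164 − 0.116) / (0.116 × 6.4 − 0.164 × 1.67) = 0.048 / 0.469 = 0.102 V⁻¹.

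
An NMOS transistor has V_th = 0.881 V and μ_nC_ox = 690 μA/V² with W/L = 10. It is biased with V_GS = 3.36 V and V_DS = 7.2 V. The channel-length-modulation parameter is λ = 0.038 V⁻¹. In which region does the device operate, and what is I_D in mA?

k_n = μ_nC_ox · (W/L) = 6.9 mA/V².
V_ov = V_GS − V_th = 3.36 − 0.881 = 2.48 V.
Since V_DS = 7.2 V ≥ V_ov = 2.48 V, the device is in saturation.
I_D = ½ k_n V_ov² (1 + λ V_DS) = 0.5 × 6.9 × 2.48² × (1 + 0.038 × 7.2) = 27 mA.

Saturation; I_D = 27.0 mA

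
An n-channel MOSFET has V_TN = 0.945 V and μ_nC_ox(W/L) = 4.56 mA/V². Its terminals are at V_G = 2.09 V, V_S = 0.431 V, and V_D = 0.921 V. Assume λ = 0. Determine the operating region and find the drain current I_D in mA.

Triode; I_D = 1.05 mA

V_GS = V_G − V_S = 2.09 − 0.431 = 1.66 V; V_DS = V_D − V_S = 0.921 − 0.431 = 0.49 V.
V_ov = V_GS − V_TN = 1.66 − 0.945 = 0.714 V.
Since V_DS = 0.49 V < V_ov = 0.714 V, the device is in the triode region.
I_D = k_n [V_ov · V_DS − ½ V_DS²] = 4.56 × [0.714 × 0.49 − 0.5 × 0.49²] = 1.05 mA.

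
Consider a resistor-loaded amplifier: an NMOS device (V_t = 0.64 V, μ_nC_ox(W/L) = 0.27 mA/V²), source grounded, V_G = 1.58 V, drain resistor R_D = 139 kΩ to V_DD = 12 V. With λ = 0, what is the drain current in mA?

I_D = 0.0833 mA

V_GS = V_G = 1.58 V, so V_ov = 1.58 − 0.64 = 0.94 V.
Assume saturation: I_D = ½ k_n V_ov² = 0.5 × 0.27 × 0.94² = 0.119 mA, giving V_DS = V_DD − I_D R_D = 12 − 0.119 × 139 = -4.58 V.
But -4.58 V < V_ov = 0.94 V, so the device is actually in triode.
In triode I_D = k_n[V_ov V_DS − ½ V_DS²] and I_D = (V_DD − V_DS)/R_D. Equating: 18.8 V_DS² − 36.28 V_DS + 12 = 0, giving V_DS = 0.424 V (the root below V_ov).
I_D = (12 − 0.424) / 139 = 0.0833 mA.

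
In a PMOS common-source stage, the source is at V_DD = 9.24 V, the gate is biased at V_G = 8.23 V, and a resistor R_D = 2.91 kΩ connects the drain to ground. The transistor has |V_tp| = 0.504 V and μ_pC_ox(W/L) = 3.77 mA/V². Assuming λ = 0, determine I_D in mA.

V_SG = V_DD − V_G = 9.24 − 8.23 = 1.01 V, so V_ov = 1.01 − 0.504 = 0.506 V.
Assume saturation: I_D = ½ k_p V_ov² = 0.5 × 3.77 × 0.506² = 0.483 mA, giving V_SD = V_DD − I_D R_D = 9.24 − 0.483 × 2.91 = 7.84 V.
V_SD = 7.84 V ≥ V_ov = 0.506 V, confirming saturation.

I_D = 0.483 mA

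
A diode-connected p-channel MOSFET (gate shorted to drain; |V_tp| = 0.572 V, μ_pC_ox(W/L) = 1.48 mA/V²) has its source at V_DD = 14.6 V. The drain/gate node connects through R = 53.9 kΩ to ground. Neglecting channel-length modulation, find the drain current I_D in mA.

I_D = 0.249 mA

With gate tied to drain, V_SG = V_SD ≥ V_SG − |V_tp|, so the device is in saturation.
KCL at the drain: ½ k_p (V_SG − |V_tp|)² = (V_DD − V_SG)/R.
Let x = V_SG − 0.572. Then 39.9 x² + x − 14.03 = 0, giving x = 0.581 V (positive root), so V_SG = 1.15 V.
I_D = (V_DD − V_SG)/R = (14.6 − 1.15) / 53.9 = 0.249 mA.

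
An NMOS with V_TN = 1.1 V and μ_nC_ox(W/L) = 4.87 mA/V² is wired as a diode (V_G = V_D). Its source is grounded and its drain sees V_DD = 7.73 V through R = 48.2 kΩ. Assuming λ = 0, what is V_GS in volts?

With gate tied to drain, V_GS = V_DS ≥ V_GS − V_TN, so the device is in saturation.
KCL at the drain: ½ k_n (V_GS − V_TN)² = (V_DD − V_GS)/R.
Let x = V_GS − 1.1. Then 117 x² + x − 6.63 = 0, giving x = 0.233 V (positive root), so V_GS = 1.33 V.
I_D = (V_DD − V_GS)/R = (7.73 − 1.33) / 48.2 = 0.133 mA.

V_GS = 1.33 V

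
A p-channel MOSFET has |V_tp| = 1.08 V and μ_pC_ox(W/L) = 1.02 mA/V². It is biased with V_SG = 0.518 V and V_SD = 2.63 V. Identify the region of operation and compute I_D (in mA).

V_SG = 0.518 V < |V_tp| = 1.08 V, so the transistor is in cutoff.

Cutoff; I_D = 0 mA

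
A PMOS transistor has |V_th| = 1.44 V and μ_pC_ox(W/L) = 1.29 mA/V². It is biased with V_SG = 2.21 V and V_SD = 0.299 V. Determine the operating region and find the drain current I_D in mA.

V_ov = V_SG − |V_th| = 2.21 − 1.44 = 0.77 V.
Since V_SD = 0.299 V < V_ov = 0.77 V, the device is in the triode region.
I_D = k_p [V_ov · V_SD − ½ V_SD²] = 1.29 × [0.77 × 0.299 − 0.5 × 0.299²] = 0.239 mA.

Triode; I_D = 0.239 mA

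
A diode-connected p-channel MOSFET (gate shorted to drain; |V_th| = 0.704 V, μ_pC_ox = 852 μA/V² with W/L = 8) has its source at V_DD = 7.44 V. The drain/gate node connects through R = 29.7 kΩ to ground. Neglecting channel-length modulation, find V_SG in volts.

With gate tied to drain, V_SG = V_SD ≥ V_SG − |V_th|, so the device is in saturation.
k_p = μ_pC_ox · (W/L) = 6.816 mA/V².
KCL at the drain: ½ k_p (V_SG − |V_th|)² = (V_DD − V_SG)/R.
Let x = V_SG − 0.704. Then 101 x² + x − 6.736 = 0, giving x = 0.253 V (positive root), so V_SG = 0.957 V.
I_D = (V_DD − V_SG)/R = (7.44 − 0.957) / 29.7 = 0.218 mA.

V_SG = 0.957 V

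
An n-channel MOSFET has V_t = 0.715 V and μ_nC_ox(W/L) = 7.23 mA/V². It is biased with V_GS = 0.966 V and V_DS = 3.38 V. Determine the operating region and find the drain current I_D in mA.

Saturation; I_D = 0.228 mA

V_ov = V_GS − V_t = 0.966 − 0.715 = 0.251 V.
Since V_DS = 3.38 V ≥ V_ov = 0.251 V, the device is in saturation.
I_D = ½ k_n V_ov² = 0.5 × 7.23 × 0.251² = 0.228 mA.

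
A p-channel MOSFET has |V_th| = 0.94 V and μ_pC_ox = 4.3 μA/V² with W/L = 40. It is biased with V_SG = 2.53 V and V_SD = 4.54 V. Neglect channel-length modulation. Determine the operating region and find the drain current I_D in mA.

Saturation; I_D = 0.217 mA

k_p = μ_pC_ox · (W/L) = 0.172 mA/V².
V_ov = V_SG − |V_th| = 2.53 − 0.94 = 1.59 V.
Since V_SD = 4.54 V ≥ V_ov = 1.59 V, the device is in saturation.
I_D = ½ k_p V_ov² = 0.5 × 0.172 × 1.59² = 0.217 mA.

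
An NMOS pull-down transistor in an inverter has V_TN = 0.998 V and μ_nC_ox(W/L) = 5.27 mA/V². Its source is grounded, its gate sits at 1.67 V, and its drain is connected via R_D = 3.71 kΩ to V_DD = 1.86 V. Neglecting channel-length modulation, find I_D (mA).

V_GS = V_G = 1.67 V, so V_ov = 1.67 − 0.998 = 0.672 V.
Assume saturation: I_D = ½ k_n V_ov² = 0.5 × 5.27 × 0.672² = 1.19 mA, giving V_DS = V_DD − I_D R_D = 1.86 − 1.19 × 3.71 = -2.55 V.
But -2.55 V < V_ov = 0.672 V, so the device is actually in triode.
In triode I_D = k_n[V_ov V_DS − ½ V_DS²] and I_D = (V_DD − V_DS)/R_D. Equating: 9.78 V_DS² − 14.14 V_DS + 1.86 = 0, giving V_DS = 0.146 V (the root below V_ov).
I_D = (1.86 − 0.146) / 3.71 = 0.462 mA.

I_D = 0.462 mA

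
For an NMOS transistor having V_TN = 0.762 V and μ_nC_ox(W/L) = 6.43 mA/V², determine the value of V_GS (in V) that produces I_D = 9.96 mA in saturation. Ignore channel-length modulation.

V_GS = 2.52 V

In saturation I_D = ½ k_n (V_GS − V_TN)², so V_GS − V_TN = √(2 I_D / k_n) = √(2 × 9.96 / 6.43) = 1.76 V.
V_GS = 0.762 + 1.76 = 2.52 V.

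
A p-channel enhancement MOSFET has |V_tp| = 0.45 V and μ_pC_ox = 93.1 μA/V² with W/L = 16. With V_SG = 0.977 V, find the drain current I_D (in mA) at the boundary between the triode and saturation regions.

At the boundary V_SD = V_ov = V_SG − |V_tp| = 0.977 − 0.45 = 0.527 V.
k_p = μ_pC_ox · (W/L) = 1.49 mA/V².
I_D = ½ k_p V_ov² = 0.5 × 1.49 × 0.527² = 0.207 mA.

I_D = 0.207 mA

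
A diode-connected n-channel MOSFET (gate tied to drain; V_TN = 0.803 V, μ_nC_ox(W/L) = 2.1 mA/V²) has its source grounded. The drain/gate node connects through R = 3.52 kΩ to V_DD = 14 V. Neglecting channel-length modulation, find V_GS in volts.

V_GS = 2.56 V

With gate tied to drain, V_GS = V_DS ≥ V_GS − V_TN, so the device is in saturation.
KCL at the drain: ½ k_n (V_GS − V_TN)² = (V_DD − V_GS)/R.
Let x = V_GS − 0.803. Then 3.7 x² + x − 13.2 = 0, giving x = 1.76 V (positive root), so V_GS = 2.56 V.
I_D = (V_DD − V_GS)/R = (14 − 2.56) / 3.52 = 3.25 mA.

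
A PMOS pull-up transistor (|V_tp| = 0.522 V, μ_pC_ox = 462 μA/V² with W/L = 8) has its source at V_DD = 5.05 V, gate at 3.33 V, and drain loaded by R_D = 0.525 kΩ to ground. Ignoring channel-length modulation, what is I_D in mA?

I_D = 2.65 mA

V_SG = V_DD − V_G = 5.05 − 3.33 = 1.72 V, so V_ov = 1.72 − 0.522 = 1.2 V.
k_p = μ_pC_ox · (W/L) = 3.696 mA/V².
Assume saturation: I_D = ½ k_p V_ov² = 0.5 × 3.696 × 1.2² = 2.65 mA, giving V_SD = V_DD − I_D R_D = 5.05 − 2.65 × 0.525 = 3.66 V.
V_SD = 3.66 V ≥ V_ov = 1.2 V, confirming saturation.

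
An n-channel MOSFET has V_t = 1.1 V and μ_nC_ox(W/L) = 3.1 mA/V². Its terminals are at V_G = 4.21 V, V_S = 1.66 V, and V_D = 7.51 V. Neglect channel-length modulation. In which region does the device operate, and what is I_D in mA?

V_GS = V_G − V_S = 4.21 − 1.66 = 2.55 V; V_DS = V_D − V_S = 7.51 − 1.66 = 5.85 V.
V_ov = V_GS − V_t = 2.55 − 1.1 = 1.45 V.
Since V_DS = 5.85 V ≥ V_ov = 1.45 V, the device is in saturation.
I_D = ½ k_n V_ov² = 0.5 × 3.1 × 1.45² = 3.26 mA.

Saturation; I_D = 3.26 mA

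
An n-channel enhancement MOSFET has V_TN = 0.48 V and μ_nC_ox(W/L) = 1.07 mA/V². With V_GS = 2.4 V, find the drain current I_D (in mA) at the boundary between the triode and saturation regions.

I_D = 1.97 mA

At the boundary V_DS = V_ov = V_GS − V_TN = 2.4 − 0.48 = 1.92 V.
I_D = ½ k_n V_ov² = 0.5 × 1.07 × 1.92² = 1.97 mA.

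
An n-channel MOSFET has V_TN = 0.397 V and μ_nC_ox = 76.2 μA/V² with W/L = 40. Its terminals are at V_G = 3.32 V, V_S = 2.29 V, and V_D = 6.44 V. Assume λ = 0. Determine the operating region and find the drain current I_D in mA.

Saturation; I_D = 0.611 mA

V_GS = V_G − V_S = 3.32 − 2.29 = 1.03 V; V_DS = V_D − V_S = 6.44 − 2.29 = 4.15 V.
k_n = μ_nC_ox · (W/L) = 3.048 mA/V².
V_ov = V_GS − V_TN = 1.03 − 0.397 = 0.633 V.
Since V_DS = 4.15 V ≥ V_ov = 0.633 V, the device is in saturation.
I_D = ½ k_n V_ov² = 0.5 × 3.048 × 0.633² = 0.611 mA.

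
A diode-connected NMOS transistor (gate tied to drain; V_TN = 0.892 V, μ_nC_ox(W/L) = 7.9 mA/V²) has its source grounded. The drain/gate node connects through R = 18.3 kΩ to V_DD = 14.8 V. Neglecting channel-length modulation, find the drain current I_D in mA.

I_D = 0.736 mA

With gate tied to drain, V_GS = V_DS ≥ V_GS − V_TN, so the device is in saturation.
KCL at the drain: ½ k_n (V_GS − V_TN)² = (V_DD − V_GS)/R.
Let x = V_GS − 0.892. Then 72.3 x² + x − 13.91 = 0, giving x = 0.432 V (positive root), so V_GS = 1.32 V.
I_D = (V_DD − V_GS)/R = (14.8 − 1.32) / 18.3 = 0.736 mA.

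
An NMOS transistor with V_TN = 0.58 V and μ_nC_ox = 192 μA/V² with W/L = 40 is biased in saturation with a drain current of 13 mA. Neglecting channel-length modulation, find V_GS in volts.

k_n = μ_nC_ox · (W/L) = 7.68 mA/V².
In saturation I_D = ½ k_n (V_GS − V_TN)², so V_GS − V_TN = √(2 I_D / k_n) = √(2 × 13 / 7.68) = 1.84 V.
V_GS = 0.58 + 1.84 = 2.42 V.

V_GS = 2.42 V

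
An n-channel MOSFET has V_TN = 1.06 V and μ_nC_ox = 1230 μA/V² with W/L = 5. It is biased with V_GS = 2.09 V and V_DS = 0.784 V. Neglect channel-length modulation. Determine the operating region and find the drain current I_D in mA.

k_n = μ_nC_ox · (W/L) = 6.15 mA/V².
V_ov = V_GS − V_TN = 2.09 − 1.06 = 1.03 V.
Since V_DS = 0.784 V < V_ov = 1.03 V, the device is in the triode region.
I_D = k_n [V_ov · V_DS − ½ V_DS²] = 6.15 × [1.03 × 0.784 − 0.5 × 0.784²] = 3.08 mA.

Triode; I_D = 3.08 mA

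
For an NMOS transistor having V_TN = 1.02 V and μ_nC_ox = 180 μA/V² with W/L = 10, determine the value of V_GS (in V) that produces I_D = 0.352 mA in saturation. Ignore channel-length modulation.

V_GS = 1.65 V

k_n = μ_nC_ox · (W/L) = 1.8 mA/V².
In saturation I_D = ½ k_n (V_GS − V_TN)², so V_GS − V_TN = √(2 I_D / k_n) = √(2 × 0.352 / 1.8) = 0.625 V.
V_GS = 1.02 + 0.625 = 1.65 V.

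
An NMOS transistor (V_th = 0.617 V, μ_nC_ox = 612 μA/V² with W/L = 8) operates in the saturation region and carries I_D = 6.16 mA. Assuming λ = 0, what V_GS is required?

V_GS = 2.20 V

k_n = μ_nC_ox · (W/L) = 4.896 mA/V².
In saturation I_D = ½ k_n (V_GS − V_th)², so V_GS − V_th = √(2 I_D / k_n) = √(2 × 6.16 / 4.896) = 1.59 V.
V_GS = 0.617 + 1.59 = 2.2 V.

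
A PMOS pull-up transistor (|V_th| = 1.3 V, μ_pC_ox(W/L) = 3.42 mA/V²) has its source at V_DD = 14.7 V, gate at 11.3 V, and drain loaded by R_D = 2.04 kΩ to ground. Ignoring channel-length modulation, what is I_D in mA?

V_SG = V_DD − V_G = 14.7 − 11.3 = 3.4 V, so V_ov = 3.4 − 1.3 = 2.1 V.
Assume saturation: I_D = ½ k_p V_ov² = 0.5 × 3.42 × 2.1² = 7.54 mA, giving V_SD = V_DD − I_D R_D = 14.7 − 7.54 × 2.04 = -0.684 V.
But -0.684 V < V_ov = 2.1 V, so the device is actually in triode.
In triode I_D = k_p[V_ov V_SD − ½ V_SD²] and I_D = (V_DD − V_SD)/R_D. Equating: 3.49 V_SD² − 15.65 V_SD + 14.7 = 0, giving V_SD = 1.34 V (the root below V_ov).
I_D = (14.7 − 1.34) / 2.04 = 6.55 mA.

I_D = 6.55 mA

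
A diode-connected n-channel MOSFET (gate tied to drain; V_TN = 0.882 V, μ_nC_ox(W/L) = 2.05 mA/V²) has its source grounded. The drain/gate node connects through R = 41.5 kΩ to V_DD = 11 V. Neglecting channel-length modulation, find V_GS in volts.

V_GS = 1.36 V

With gate tied to drain, V_GS = V_DS ≥ V_GS − V_TN, so the device is in saturation.
KCL at the drain: ½ k_n (V_GS − V_TN)² = (V_DD − V_GS)/R.
Let x = V_GS − 0.882. Then 42.5 x² + x − 10.12 = 0, giving x = 0.476 V (positive root), so V_GS = 1.36 V.
I_D = (V_DD − V_GS)/R = (11 − 1.36) / 41.5 = 0.232 mA.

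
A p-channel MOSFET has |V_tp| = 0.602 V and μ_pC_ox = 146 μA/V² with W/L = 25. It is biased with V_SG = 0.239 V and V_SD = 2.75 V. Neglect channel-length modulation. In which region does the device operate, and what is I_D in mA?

Cutoff; I_D = 0 mA

V_SG = 0.239 V < |V_tp| = 0.602 V, so the transistor is in cutoff.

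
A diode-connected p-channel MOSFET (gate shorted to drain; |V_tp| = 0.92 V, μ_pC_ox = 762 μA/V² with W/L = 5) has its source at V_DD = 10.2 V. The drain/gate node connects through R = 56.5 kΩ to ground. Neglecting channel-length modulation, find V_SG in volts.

With gate tied to drain, V_SG = V_SD ≥ V_SG − |V_tp|, so the device is in saturation.
k_p = μ_pC_ox · (W/L) = 3.81 mA/V².
KCL at the drain: ½ k_p (V_SG − |V_tp|)² = (V_DD − V_SG)/R.
Let x = V_SG − 0.92. Then 108 x² + x − 9.28 = 0, giving x = 0.289 V (positive root), so V_SG = 1.21 V.
I_D = (V_DD − V_SG)/R = (10.2 − 1.21) / 56.5 = 0.159 mA.

V_SG = 1.21 V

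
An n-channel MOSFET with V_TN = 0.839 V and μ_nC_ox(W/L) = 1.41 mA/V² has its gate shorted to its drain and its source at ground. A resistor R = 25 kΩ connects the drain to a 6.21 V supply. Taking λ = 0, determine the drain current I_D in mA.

I_D = 0.194 mA

With gate tied to drain, V_GS = V_DS ≥ V_GS − V_TN, so the device is in saturation.
KCL at the drain: ½ k_n (V_GS − V_TN)² = (V_DD − V_GS)/R.
Let x = V_GS − 0.839. Then 17.6 x² + x − 5.371 = 0, giving x = 0.524 V (positive root), so V_GS = 1.36 V.
I_D = (V_DD − V_GS)/R = (6.21 − 1.36) / 25 = 0.194 mA.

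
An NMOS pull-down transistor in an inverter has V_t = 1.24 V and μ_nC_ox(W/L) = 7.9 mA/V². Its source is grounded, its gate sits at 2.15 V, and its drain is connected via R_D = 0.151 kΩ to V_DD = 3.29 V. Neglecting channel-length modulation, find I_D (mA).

I_D = 3.27 mA

V_GS = V_G = 2.15 V, so V_ov = 2.15 − 1.24 = 0.91 V.
Assume saturation: I_D = ½ k_n V_ov² = 0.5 × 7.9 × 0.91² = 3.27 mA, giving V_DS = V_DD − I_D R_D = 3.29 − 3.27 × 0.151 = 2.8 V.
V_DS = 2.8 V ≥ V_ov = 0.91 V, confirming saturation.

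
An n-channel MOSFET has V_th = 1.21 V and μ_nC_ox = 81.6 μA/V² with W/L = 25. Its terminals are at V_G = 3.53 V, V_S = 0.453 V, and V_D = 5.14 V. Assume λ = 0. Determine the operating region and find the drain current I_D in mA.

V_GS = V_G − V_S = 3.53 − 0.453 = 3.08 V; V_DS = V_D − V_S = 5.14 − 0.453 = 4.69 V.
k_n = μ_nC_ox · (W/L) = 2.04 mA/V².
V_ov = V_GS − V_th = 3.08 − 1.21 = 1.87 V.
Since V_DS = 4.69 V ≥ V_ov = 1.87 V, the device is in saturation.
I_D = ½ k_n V_ov² = 0.5 × 2.04 × 1.87² = 3.56 mA.

Saturation; I_D = 3.56 mA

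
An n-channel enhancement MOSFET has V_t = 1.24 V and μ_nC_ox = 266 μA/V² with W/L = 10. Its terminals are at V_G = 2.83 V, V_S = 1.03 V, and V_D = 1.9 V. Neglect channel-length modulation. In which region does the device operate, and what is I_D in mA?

Saturation; I_D = 0.417 mA

V_GS = V_G − V_S = 2.83 − 1.03 = 1.8 V; V_DS = V_D − V_S = 1.9 − 1.03 = 0.87 V.
k_n = μ_nC_ox · (W/L) = 2.66 mA/V².
V_ov = V_GS − V_t = 1.8 − 1.24 = 0.56 V.
Since V_DS = 0.87 V ≥ V_ov = 0.56 V, the device is in saturation.
I_D = ½ k_n V_ov² = 0.5 × 2.66 × 0.56² = 0.417 mA.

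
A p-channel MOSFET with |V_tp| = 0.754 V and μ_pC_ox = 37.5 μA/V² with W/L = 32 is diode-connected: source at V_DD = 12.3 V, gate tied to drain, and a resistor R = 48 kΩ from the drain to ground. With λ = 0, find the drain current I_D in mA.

I_D = 0.228 mA

With gate tied to drain, V_SG = V_SD ≥ V_SG − |V_tp|, so the device is in saturation.
k_p = μ_pC_ox · (W/L) = 1.2 mA/V².
KCL at the drain: ½ k_p (V_SG − |V_tp|)² = (V_DD − V_SG)/R.
Let x = V_SG − 0.754. Then 28.8 x² + x − 11.55 = 0, giving x = 0.616 V (positive root), so V_SG = 1.37 V.
I_D = (V_DD − V_SG)/R = (12.3 − 1.37) / 48 = 0.228 mA.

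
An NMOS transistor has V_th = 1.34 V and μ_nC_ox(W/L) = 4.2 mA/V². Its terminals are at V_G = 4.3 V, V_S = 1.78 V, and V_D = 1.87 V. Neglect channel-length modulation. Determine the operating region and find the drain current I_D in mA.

V_GS = V_G − V_S = 4.3 − 1.78 = 2.52 V; V_DS = V_D − V_S = 1.87 − 1.78 = 0.09 V.
V_ov = V_GS − V_th = 2.52 − 1.34 = 1.18 V.
Since V_DS = 0.09 V < V_ov = 1.18 V, the device is in the triode region.
I_D = k_n [V_ov · V_DS − ½ V_DS²] = 4.2 × [1.18 × 0.09 − 0.5 × 0.09²] = 0.429 mA.

Triode; I_D = 0.429 mA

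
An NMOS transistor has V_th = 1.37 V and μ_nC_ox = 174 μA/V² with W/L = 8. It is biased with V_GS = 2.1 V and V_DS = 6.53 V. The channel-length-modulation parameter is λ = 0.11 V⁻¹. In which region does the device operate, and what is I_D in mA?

k_n = μ_nC_ox · (W/L) = 1.392 mA/V².
V_ov = V_GS − V_th = 2.1 − 1.37 = 0.73 V.
Since V_DS = 6.53 V ≥ V_ov = 0.73 V, the device is in saturation.
I_D = ½ k_n V_ov² (1 + λ V_DS) = 0.5 × 1.392 × 0.73² × (1 + 0.11 × 6.53) = 0.637 mA.

Saturation; I_D = 0.637 mA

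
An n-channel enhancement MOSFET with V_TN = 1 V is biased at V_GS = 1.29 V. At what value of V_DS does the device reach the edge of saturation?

The boundary between triode and saturation is V_DS = V_GS − V_TN = V_ov.
V_ov = 1.29 − 1 = 0.29 V.

V_DS,sat = 0.290 V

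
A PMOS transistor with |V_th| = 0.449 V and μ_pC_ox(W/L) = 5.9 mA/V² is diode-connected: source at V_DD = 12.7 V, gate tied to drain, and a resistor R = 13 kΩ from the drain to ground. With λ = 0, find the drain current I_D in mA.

I_D = 0.900 mA

With gate tied to drain, V_SG = V_SD ≥ V_SG − |V_th|, so the device is in saturation.
KCL at the drain: ½ k_p (V_SG − |V_th|)² = (V_DD − V_SG)/R.
Let x = V_SG − 0.449. Then 38.4 x² + x − 12.25 = 0, giving x = 0.552 V (positive root), so V_SG = 1 V.
I_D = (V_DD − V_SG)/R = (12.7 − 1) / 13 = 0.9 mA.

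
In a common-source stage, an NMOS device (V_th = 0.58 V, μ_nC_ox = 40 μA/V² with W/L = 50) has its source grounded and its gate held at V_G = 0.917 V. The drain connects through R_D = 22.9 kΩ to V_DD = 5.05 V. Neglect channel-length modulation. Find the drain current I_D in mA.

I_D = 0.114 mA

V_GS = V_G = 0.917 V, so V_ov = 0.917 − 0.58 = 0.337 V.
k_n = μ_nC_ox · (W/L) = 2 mA/V².
Assume saturation: I_D = ½ k_n V_ov² = 0.5 × 2 × 0.337² = 0.114 mA, giving V_DS = V_DD − I_D R_D = 5.05 − 0.114 × 22.9 = 2.45 V.
V_DS = 2.45 V ≥ V_ov = 0.337 V, confirming saturation.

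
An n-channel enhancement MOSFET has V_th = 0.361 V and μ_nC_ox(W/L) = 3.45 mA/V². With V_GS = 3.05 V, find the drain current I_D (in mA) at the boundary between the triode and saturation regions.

At the boundary V_DS = V_ov = V_GS − V_th = 3.05 − 0.361 = 2.69 V.
I_D = ½ k_n V_ov² = 0.5 × 3.45 × 2.69² = 12.5 mA.

I_D = 12.5 mA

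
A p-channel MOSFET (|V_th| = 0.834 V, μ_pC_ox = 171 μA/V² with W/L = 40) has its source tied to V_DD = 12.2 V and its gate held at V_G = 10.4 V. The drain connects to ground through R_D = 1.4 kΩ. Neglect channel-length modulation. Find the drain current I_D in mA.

V_SG = V_DD − V_G = 12.2 − 10.4 = 1.8 V, so V_ov = 1.8 − 0.834 = 0.966 V.
k_p = μ_pC_ox · (W/L) = 6.84 mA/V².
Assume saturation: I_D = ½ k_p V_ov² = 0.5 × 6.84 × 0.966² = 3.19 mA, giving V_SD = V_DD − I_D R_D = 12.2 − 3.19 × 1.4 = 7.73 V.
V_SD = 7.73 V ≥ V_ov = 0.966 V, confirming saturation.

I_D = 3.19 mA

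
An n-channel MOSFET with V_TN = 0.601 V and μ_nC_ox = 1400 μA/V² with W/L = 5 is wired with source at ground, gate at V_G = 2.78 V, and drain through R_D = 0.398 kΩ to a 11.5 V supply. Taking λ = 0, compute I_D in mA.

I_D = 16.6 mA

V_GS = V_G = 2.78 V, so V_ov = 2.78 − 0.601 = 2.18 V.
k_n = μ_nC_ox · (W/L) = 7 mA/V².
Assume saturation: I_D = ½ k_n V_ov² = 0.5 × 7 × 2.18² = 16.6 mA, giving V_DS = V_DD − I_D R_D = 11.5 − 16.6 × 0.398 = 4.89 V.
V_DS = 4.89 V ≥ V_ov = 2.18 V, confirming saturation.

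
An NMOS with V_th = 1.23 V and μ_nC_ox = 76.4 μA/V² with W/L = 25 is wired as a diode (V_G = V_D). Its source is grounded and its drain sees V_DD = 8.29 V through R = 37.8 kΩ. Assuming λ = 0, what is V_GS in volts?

V_GS = 1.66 V

With gate tied to drain, V_GS = V_DS ≥ V_GS − V_th, so the device is in saturation.
k_n = μ_nC_ox · (W/L) = 1.91 mA/V².
KCL at the drain: ½ k_n (V_GS − V_th)² = (V_DD − V_GS)/R.
Let x = V_GS − 1.23. Then 36.1 x² + x − 7.06 = 0, giving x = 0.429 V (positive root), so V_GS = 1.66 V.
I_D = (V_DD − V_GS)/R = (8.29 − 1.66) / 37.8 = 0.175 mA.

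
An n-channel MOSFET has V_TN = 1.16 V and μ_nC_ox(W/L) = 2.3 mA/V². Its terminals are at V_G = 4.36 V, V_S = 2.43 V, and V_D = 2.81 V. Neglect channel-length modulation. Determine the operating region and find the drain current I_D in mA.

Triode; I_D = 0.507 mA

V_GS = V_G − V_S = 4.36 − 2.43 = 1.93 V; V_DS = V_D − V_S = 2.81 − 2.43 = 0.38 V.
V_ov = V_GS − V_TN = 1.93 − 1.16 = 0.77 V.
Since V_DS = 0.38 V < V_ov = 0.77 V, the device is in the triode region.
I_D = k_n [V_ov · V_DS − ½ V_DS²] = 2.3 × [0.77 × 0.38 − 0.5 × 0.38²] = 0.507 mA.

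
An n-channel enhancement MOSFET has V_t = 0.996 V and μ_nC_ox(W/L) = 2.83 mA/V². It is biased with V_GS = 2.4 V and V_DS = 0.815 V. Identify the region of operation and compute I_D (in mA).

V_ov = V_GS − V_t = 2.4 − 0.996 = 1.4 V.
Since V_DS = 0.815 V < V_ov = 1.4 V, the device is in the triode region.
I_D = k_n [V_ov · V_DS − ½ V_DS²] = 2.83 × [1.4 × 0.815 − 0.5 × 0.815²] = 2.3 mA.

Triode; I_D = 2.30 mA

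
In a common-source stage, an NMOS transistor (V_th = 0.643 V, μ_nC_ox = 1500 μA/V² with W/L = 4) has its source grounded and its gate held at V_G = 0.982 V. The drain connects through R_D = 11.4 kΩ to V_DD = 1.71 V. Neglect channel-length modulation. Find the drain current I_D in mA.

I_D = 0.143 mA

V_GS = V_G = 0.982 V, so V_ov = 0.982 − 0.643 = 0.339 V.
k_n = μ_nC_ox · (W/L) = 6 mA/V².
Assume saturation: I_D = ½ k_n V_ov² = 0.5 × 6 × 0.339² = 0.345 mA, giving V_DS = V_DD − I_D R_D = 1.71 − 0.345 × 11.4 = -2.22 V.
But -2.22 V < V_ov = 0.339 V, so the device is actually in triode.
In triode I_D = k_n[V_ov V_DS − ½ V_DS²] and I_D = (V_DD − V_DS)/R_D. Equating: 34.2 V_DS² − 24.19 V_DS + 1.71 = 0, giving V_DS = 0.0797 V (the root below V_ov).
I_D = (1.71 − 0.0797) / 11.4 = 0.143 mA.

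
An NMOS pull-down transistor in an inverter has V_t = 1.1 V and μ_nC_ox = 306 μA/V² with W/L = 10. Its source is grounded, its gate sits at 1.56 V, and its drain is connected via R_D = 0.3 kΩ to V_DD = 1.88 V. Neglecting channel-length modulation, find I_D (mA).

V_GS = V_G = 1.56 V, so V_ov = 1.56 − 1.1 = 0.46 V.
k_n = μ_nC_ox · (W/L) = 3.06 mA/V².
Assume saturation: I_D = ½ k_n V_ov² = 0.5 × 3.06 × 0.46² = 0.324 mA, giving V_DS = V_DD − I_D R_D = 1.88 − 0.324 × 0.3 = 1.78 V.
V_DS = 1.78 V ≥ V_ov = 0.46 V, confirming saturation.

I_D = 0.324 mA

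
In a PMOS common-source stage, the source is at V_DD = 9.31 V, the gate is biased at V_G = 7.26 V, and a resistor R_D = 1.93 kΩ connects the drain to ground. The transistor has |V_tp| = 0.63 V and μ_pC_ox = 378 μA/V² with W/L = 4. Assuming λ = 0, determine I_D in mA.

I_D = 1.52 mA

V_SG = V_DD − V_G = 9.31 − 7.26 = 2.05 V, so V_ov = 2.05 − 0.63 = 1.42 V.
k_p = μ_pC_ox · (W/L) = 1.512 mA/V².
Assume saturation: I_D = ½ k_p V_ov² = 0.5 × 1.512 × 1.42² = 1.52 mA, giving V_SD = V_DD − I_D R_D = 9.31 − 1.52 × 1.93 = 6.37 V.
V_SD = 6.37 V ≥ V_ov = 1.42 V, confirming saturation.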